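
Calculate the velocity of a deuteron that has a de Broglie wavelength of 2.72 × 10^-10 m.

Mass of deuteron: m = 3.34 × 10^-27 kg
7.29 × 10^2 m/s

From the de Broglie relation λ = h/(mv), we solve for v:

v = h/(mλ)
v = (6.626 × 10^-34 J·s) / (3.34 × 10^-27 kg × 2.72 × 10^-10 m)
v = 7.29 × 10^2 m/s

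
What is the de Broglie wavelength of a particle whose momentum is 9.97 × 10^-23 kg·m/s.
6.65 × 10^-12 m

Using the de Broglie relation λ = h/p:

λ = h/p
λ = (6.626 × 10^-34 J·s) / (9.97 × 10^-23 kg·m/s)
λ = 6.65 × 10^-12 m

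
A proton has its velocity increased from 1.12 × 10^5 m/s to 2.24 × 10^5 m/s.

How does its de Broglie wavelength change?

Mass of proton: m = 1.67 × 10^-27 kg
The wavelength decreases by a factor of 2.

Using λ = h/(mv):

Initial wavelength: λ₁ = h/(mv₁) = 3.54 × 10^-12 m
Final wavelength: λ₂ = h/(mv₂) = 1.77 × 10^-12 m

Since λ ∝ 1/v, when velocity increases by a factor of 2, the wavelength decreases by a factor of 2.

λ₂/λ₁ = v₁/v₂ = 1/2

The wavelength decreases by a factor of 2.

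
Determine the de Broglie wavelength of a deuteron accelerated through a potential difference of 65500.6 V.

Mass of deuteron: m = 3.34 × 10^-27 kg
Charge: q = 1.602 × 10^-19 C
7.91 × 10^-14 m

When a particle is accelerated through voltage V, it gains kinetic energy KE = qV.

The de Broglie wavelength is then λ = h/√(2mqV):

λ = h/√(2mqV)
λ = (6.626 × 10^-34 J·s) / √(2 × 3.34 × 10^-27 kg × 1.602 × 10^-19 C × 65500.6 V)
λ = 7.91 × 10^-14 m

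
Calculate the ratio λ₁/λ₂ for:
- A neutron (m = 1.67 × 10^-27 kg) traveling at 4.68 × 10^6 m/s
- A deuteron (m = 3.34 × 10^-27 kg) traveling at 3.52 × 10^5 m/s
λ₁/λ₂ = 0.150

Using λ = h/(mv):

λ₁ = h/(m₁v₁) = 8.48 × 10^-14 m
λ₂ = h/(m₂v₂) = 5.64 × 10^-13 m

Ratio λ₁/λ₂ = (m₂v₂)/(m₁v₁)
         = (3.34 × 10^-27 kg × 3.52 × 10^5 m/s) / (1.67 × 10^-27 kg × 4.68 × 10^6 m/s)
         = 0.150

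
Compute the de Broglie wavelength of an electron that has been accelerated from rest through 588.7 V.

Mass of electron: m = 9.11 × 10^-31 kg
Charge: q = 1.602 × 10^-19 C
5.05 × 10^-11 m

When a particle is accelerated through voltage V, it gains kinetic energy KE = qV.

The de Broglie wavelength is then λ = h/√(2mqV):

λ = h/√(2mqV)
λ = (6.626 × 10^-34 J·s) / √(2 × 9.11 × 10^-31 kg × 1.602 × 10^-19 C × 588.7 V)
λ = 5.05 × 10^-11 m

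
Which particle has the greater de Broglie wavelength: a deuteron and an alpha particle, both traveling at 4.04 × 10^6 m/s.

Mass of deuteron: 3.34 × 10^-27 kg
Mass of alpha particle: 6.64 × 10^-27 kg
The deuteron has the longer wavelength.

Using λ = h/(mv), since both particles have the same velocity, the wavelength depends only on mass.

For deuteron: λ₁ = h/(m₁v) = 4.91 × 10^-14 m
For alpha particle: λ₂ = h/(m₂v) = 2.47 × 10^-14 m

Since λ ∝ 1/m at constant velocity, the lighter particle has the longer wavelength.

The deuteron has the longer de Broglie wavelength.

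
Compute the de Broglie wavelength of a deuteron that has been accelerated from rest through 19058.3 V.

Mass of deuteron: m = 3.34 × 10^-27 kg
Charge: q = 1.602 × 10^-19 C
1.47 × 10^-13 m

When a particle is accelerated through voltage V, it gains kinetic energy KE = qV.

The de Broglie wavelength is then λ = h/√(2mqV):

λ = h/√(2mqV)
λ = (6.626 × 10^-34 J·s) / √(2 × 3.34 × 10^-27 kg × 1.602 × 10^-19 C × 19058.3 V)
λ = 1.47 × 10^-13 m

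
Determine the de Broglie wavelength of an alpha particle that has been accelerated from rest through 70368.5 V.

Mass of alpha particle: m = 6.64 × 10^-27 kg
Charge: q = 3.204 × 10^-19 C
3.83 × 10^-14 m

When a particle is accelerated through voltage V, it gains kinetic energy KE = qV.

The de Broglie wavelength is then λ = h/√(2mqV):

λ = h/√(2mqV)
λ = (6.626 × 10^-34 J·s) / √(2 × 6.64 × 10^-27 kg × 3.204 × 10^-19 C × 70368.5 V)
λ = 3.83 × 10^-14 m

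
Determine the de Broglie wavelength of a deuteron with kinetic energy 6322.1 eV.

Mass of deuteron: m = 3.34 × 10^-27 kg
2.55 × 10^-13 m

Using λ = h/√(2mKE):

First convert KE to Joules: KE = 6322.1 eV = 1.013 × 10^-15 J

λ = h/√(2mKE)
λ = (6.626 × 10^-34 J·s) / √(2 × 3.34 × 10^-27 kg × 1.013 × 10^-15 J)
λ = 2.55 × 10^-13 m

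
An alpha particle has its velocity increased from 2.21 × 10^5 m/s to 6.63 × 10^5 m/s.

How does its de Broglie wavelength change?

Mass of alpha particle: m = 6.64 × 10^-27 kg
The wavelength decreases by a factor of 3.

Using λ = h/(mv):

Initial wavelength: λ₁ = h/(mv₁) = 4.52 × 10^-13 m
Final wavelength: λ₂ = h/(mv₂) = 1.51 × 10^-13 m

Since λ ∝ 1/v, when velocity increases by a factor of 3, the wavelength decreases by a factor of 3.

λ₂/λ₁ = v₁/v₂ = 1/3

The wavelength decreases by a factor of 3.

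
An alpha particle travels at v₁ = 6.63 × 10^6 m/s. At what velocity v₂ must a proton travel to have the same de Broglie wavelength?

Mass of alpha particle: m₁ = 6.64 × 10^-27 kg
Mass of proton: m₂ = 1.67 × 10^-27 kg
v₂ = 2.64 × 10^7 m/s

For equal de Broglie wavelengths: λ₁ = λ₂

h/(m₁v₁) = h/(m₂v₂)
m₁v₁ = m₂v₂
v₂ = v₁ · (m₁/m₂)

v₂ = 6.63 × 10^6 m/s × (6.64 × 10^-27 kg / 1.67 × 10^-27 kg)
v₂ = 2.64 × 10^7 m/s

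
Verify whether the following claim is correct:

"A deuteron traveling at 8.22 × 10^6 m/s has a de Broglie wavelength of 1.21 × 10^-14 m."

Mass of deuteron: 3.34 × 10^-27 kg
False

The claim is incorrect.

Using λ = h/(mv):
λ = (6.626 × 10^-34 J·s) / (3.34 × 10^-27 kg × 8.22 × 10^6 m/s)
λ = 2.41 × 10^-14 m

The actual wavelength differs from the claimed 1.21 × 10^-14 m.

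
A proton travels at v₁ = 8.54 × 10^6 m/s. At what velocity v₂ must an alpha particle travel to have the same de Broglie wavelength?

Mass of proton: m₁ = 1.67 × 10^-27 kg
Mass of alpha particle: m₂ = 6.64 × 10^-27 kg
v₂ = 2.15 × 10^6 m/s

For equal de Broglie wavelengths: λ₁ = λ₂

h/(m₁v₁) = h/(m₂v₂)
m₁v₁ = m₂v₂
v₂ = v₁ · (m₁/m₂)

v₂ = 8.54 × 10^6 m/s × (1.67 × 10^-27 kg / 6.64 × 10^-27 kg)
v₂ = 2.15 × 10^6 m/s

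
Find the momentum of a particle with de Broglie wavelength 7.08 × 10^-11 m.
9.36 × 10^-24 kg·m/s

From the de Broglie relation λ = h/p, we solve for p:

p = h/λ
p = (6.626 × 10^-34 J·s) / (7.08 × 10^-11 m)
p = 9.36 × 10^-24 kg·m/s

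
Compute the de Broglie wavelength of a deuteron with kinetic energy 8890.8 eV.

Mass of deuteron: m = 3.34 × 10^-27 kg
2.15 × 10^-13 m

Using λ = h/√(2mKE):

First convert KE to Joules: KE = 8890.8 eV = 1.424 × 10^-15 J

λ = h/√(2mKE)
λ = (6.626 × 10^-34 J·s) / √(2 × 3.34 × 10^-27 kg × 1.424 × 10^-15 J)
λ = 2.15 × 10^-13 m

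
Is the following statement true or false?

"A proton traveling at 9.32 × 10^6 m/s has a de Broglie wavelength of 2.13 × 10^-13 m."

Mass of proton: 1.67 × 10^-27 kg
False

The claim is incorrect.

Using λ = h/(mv):
λ = (6.626 × 10^-34 J·s) / (1.67 × 10^-27 kg × 9.32 × 10^6 m/s)
λ = 4.26 × 10^-14 m

The actual wavelength differs from the claimed 2.13 × 10^-13 m.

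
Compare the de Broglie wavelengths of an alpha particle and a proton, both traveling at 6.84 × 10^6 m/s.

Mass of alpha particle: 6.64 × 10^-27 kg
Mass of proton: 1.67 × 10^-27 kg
The proton has the longer wavelength.

Using λ = h/(mv), since both particles have the same velocity, the wavelength depends only on mass.

For alpha particle: λ₁ = h/(m₁v) = 1.46 × 10^-14 m
For proton: λ₂ = h/(m₂v) = 5.80 × 10^-14 m

Since λ ∝ 1/m at constant velocity, the lighter particle has the longer wavelength.

The proton has the longer de Broglie wavelength.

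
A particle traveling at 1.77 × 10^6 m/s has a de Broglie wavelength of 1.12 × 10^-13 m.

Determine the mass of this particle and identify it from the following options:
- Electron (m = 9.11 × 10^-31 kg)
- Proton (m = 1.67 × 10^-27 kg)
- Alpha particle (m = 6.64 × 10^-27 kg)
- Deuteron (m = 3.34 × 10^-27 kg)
The particle is a deuteron.

From λ = h/(mv), solve for mass:

m = h/(λv)
m = (6.626 × 10^-34 J·s) / (1.12 × 10^-13 m × 1.77 × 10^6 m/s)
m = 3.34 × 10^-27 kg

Comparing with the listed masses, this is closest to a deuteron.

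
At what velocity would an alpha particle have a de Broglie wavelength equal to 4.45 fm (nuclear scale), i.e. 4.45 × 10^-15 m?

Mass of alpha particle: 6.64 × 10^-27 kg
2.24 × 10^7 m/s

From λ = h/(mv), solve for v:

v = h/(mλ)
v = (6.626 × 10^-34 J·s) / (6.64 × 10^-27 kg × 4.45 × 10^-15 m)
v = 2.24 × 10^7 m/s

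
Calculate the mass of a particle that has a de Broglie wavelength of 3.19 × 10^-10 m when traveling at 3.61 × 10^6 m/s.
5.75 × 10^-31 kg

From the de Broglie relation λ = h/(mv), we solve for m:

m = h/(λv)
m = (6.626 × 10^-34 J·s) / (3.19 × 10^-10 m × 3.61 × 10^6 m/s)
m = 5.75 × 10^-31 kg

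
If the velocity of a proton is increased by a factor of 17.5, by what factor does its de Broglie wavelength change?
The wavelength decreases by a factor of 17.5.

From λ = h/(mv), the wavelength is inversely proportional to velocity:

λ ∝ 1/v

If v → 17.5v, then λ → λ/17.5

When velocity is increased by a factor of 17.5, the wavelength decreases by a factor of 17.5.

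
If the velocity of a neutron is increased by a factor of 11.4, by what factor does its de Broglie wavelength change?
The wavelength decreases by a factor of 11.4.

From λ = h/(mv), the wavelength is inversely proportional to velocity:

λ ∝ 1/v

If v → 11.4v, then λ → λ/11.4

When velocity is increased by a factor of 11.4, the wavelength decreases by a factor of 11.4.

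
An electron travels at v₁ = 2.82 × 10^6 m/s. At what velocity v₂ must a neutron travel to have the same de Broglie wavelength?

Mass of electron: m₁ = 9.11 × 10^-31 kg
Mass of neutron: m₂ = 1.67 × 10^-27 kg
v₂ = 1.54 × 10^3 m/s

For equal de Broglie wavelengths: λ₁ = λ₂

h/(m₁v₁) = h/(m₂v₂)
m₁v₁ = m₂v₂
v₂ = v₁ · (m₁/m₂)

v₂ = 2.82 × 10^6 m/s × (9.11 × 10^-31 kg / 1.67 × 10^-27 kg)
v₂ = 1.54 × 10^3 m/s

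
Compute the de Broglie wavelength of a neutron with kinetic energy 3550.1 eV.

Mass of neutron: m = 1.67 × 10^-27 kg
4.81 × 10^-13 m

Using λ = h/√(2mKE):

First convert KE to Joules: KE = 3550.1 eV = 5.688 × 10^-16 J

λ = h/√(2mKE)
λ = (6.626 × 10^-34 J·s) / √(2 × 1.67 × 10^-27 kg × 5.688 × 10^-16 J)
λ = 4.81 × 10^-13 m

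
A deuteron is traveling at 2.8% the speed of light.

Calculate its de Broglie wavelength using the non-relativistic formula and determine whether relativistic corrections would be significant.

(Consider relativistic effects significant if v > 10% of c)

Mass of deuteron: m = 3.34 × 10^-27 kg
No, relativistic corrections are not needed.

Using the non-relativistic de Broglie formula λ = h/(mv):

v = 2.8% × c = 8.394 × 10^6 m/s

λ = h/(mv)
λ = (6.626 × 10^-34 J·s) / (3.34 × 10^-27 kg × 8.394 × 10^6 m/s)
λ = 2.36 × 10^-14 m

Since v = 2.8% of c < 10% of c, relativistic corrections are NOT significant and this non-relativistic result is a good approximation.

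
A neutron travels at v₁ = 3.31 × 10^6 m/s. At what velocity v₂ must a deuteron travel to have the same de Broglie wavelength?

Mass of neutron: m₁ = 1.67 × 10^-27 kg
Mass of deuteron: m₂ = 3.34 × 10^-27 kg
v₂ = 1.66 × 10^6 m/s

For equal de Broglie wavelengths: λ₁ = λ₂

h/(m₁v₁) = h/(m₂v₂)
m₁v₁ = m₂v₂
v₂ = v₁ · (m₁/m₂)

v₂ = 3.31 × 10^6 m/s × (1.67 × 10^-27 kg / 3.34 × 10^-27 kg)
v₂ = 1.66 × 10^6 m/s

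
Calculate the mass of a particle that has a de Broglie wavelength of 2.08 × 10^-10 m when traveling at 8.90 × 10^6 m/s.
3.58 × 10^-31 kg

From the de Broglie relation λ = h/(mv), we solve for m:

m = h/(λv)
m = (6.626 × 10^-34 J·s) / (2.08 × 10^-10 m × 8.90 × 10^6 m/s)
m = 3.58 × 10^-31 kg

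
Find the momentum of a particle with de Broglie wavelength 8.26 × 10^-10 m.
8.02 × 10^-25 kg·m/s

From the de Broglie relation λ = h/p, we solve for p:

p = h/λ
p = (6.626 × 10^-34 J·s) / (8.26 × 10^-10 m)
p = 8.02 × 10^-25 kg·m/s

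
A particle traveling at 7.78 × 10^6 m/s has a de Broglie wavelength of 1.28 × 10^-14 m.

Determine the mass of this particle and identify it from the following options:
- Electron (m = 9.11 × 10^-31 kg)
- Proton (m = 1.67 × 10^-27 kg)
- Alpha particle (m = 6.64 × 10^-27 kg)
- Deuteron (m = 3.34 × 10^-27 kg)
The particle is an alpha particle.

From λ = h/(mv), solve for mass:

m = h/(λv)
m = (6.626 × 10^-34 J·s) / (1.28 × 10^-14 m × 7.78 × 10^6 m/s)
m = 6.65 × 10^-27 kg

Comparing with the listed masses, this is closest to an alpha particle.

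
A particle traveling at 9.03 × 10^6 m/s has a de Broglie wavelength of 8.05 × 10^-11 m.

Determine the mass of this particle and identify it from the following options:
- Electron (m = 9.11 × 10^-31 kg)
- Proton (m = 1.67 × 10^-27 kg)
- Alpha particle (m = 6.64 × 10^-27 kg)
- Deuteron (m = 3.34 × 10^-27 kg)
The particle is an electron.

From λ = h/(mv), solve for mass:

m = h/(λv)
m = (6.626 × 10^-34 J·s) / (8.05 × 10^-11 m × 9.03 × 10^6 m/s)
m = 9.12 × 10^-31 kg

Comparing with the listed masses, this is closest to an electron.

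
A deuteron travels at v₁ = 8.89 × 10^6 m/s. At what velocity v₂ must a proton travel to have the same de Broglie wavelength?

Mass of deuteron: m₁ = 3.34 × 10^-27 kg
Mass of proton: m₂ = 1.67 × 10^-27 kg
v₂ = 1.78 × 10^7 m/s

For equal de Broglie wavelengths: λ₁ = λ₂

h/(m₁v₁) = h/(m₂v₂)
m₁v₁ = m₂v₂
v₂ = v₁ · (m₁/m₂)

v₂ = 8.89 × 10^6 m/s × (3.34 × 10^-27 kg / 1.67 × 10^-27 kg)
v₂ = 1.78 × 10^7 m/s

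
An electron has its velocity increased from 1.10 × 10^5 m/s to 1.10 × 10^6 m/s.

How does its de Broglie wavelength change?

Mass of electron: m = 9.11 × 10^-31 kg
The wavelength decreases by a factor of 10.

Using λ = h/(mv):

Initial wavelength: λ₁ = h/(mv₁) = 6.61 × 10^-9 m
Final wavelength: λ₂ = h/(mv₂) = 6.61 × 10^-10 m

Since λ ∝ 1/v, when velocity increases by a factor of 10, the wavelength decreases by a factor of 10.

λ₂/λ₁ = v₁/v₂ = 1/10

The wavelength decreases by a factor of 10.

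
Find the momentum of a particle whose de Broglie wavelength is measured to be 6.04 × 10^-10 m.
1.10 × 10^-24 kg·m/s

From the de Broglie relation λ = h/p, we solve for p:

p = h/λ
p = (6.626 × 10^-34 J·s) / (6.04 × 10^-10 m)
p = 1.10 × 10^-24 kg·m/s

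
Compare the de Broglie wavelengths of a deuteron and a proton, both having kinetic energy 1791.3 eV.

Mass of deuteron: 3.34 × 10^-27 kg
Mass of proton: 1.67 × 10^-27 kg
The proton has the longer wavelength.

Using λ = h/√(2mKE):

For deuteron: λ₁ = h/√(2m₁KE) = 4.79 × 10^-13 m
For proton: λ₂ = h/√(2m₂KE) = 6.77 × 10^-13 m

Since λ ∝ 1/√m at constant kinetic energy, the lighter particle has the longer wavelength.

The proton has the longer de Broglie wavelength.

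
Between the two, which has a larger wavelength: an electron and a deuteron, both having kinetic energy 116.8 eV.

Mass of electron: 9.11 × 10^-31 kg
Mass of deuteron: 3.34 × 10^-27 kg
The electron has the longer wavelength.

Using λ = h/√(2mKE):

For electron: λ₁ = h/√(2m₁KE) = 1.13 × 10^-10 m
For deuteron: λ₂ = h/√(2m₂KE) = 1.87 × 10^-12 m

Since λ ∝ 1/√m at constant kinetic energy, the lighter particle has the longer wavelength.

The electron has the longer de Broglie wavelength.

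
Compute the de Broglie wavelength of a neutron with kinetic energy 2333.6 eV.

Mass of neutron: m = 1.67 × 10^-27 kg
5.93 × 10^-13 m

Using λ = h/√(2mKE):

First convert KE to Joules: KE = 2333.6 eV = 3.739 × 10^-16 J

λ = h/√(2mKE)
λ = (6.626 × 10^-34 J·s) / √(2 × 1.67 × 10^-27 kg × 3.739 × 10^-16 J)
λ = 5.93 × 10^-13 m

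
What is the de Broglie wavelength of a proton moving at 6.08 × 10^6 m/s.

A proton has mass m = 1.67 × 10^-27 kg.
6.53 × 10^-14 m

Using the de Broglie relation λ = h/(mv):

λ = h/(mv)
λ = (6.626 × 10^-34 J·s) / (1.67 × 10^-27 kg × 6.08 × 10^6 m/s)
λ = 6.53 × 10^-14 m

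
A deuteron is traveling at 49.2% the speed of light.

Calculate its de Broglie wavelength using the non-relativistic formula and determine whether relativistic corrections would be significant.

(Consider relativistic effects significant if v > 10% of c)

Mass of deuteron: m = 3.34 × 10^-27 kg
Yes, relativistic corrections are needed.

Using the non-relativistic de Broglie formula λ = h/(mv):

v = 49.2% × c = 1.475 × 10^8 m/s

λ = h/(mv)
λ = (6.626 × 10^-34 J·s) / (3.34 × 10^-27 kg × 1.475 × 10^8 m/s)
λ = 1.34 × 10^-15 m

Since v = 49.2% of c > 10% of c, relativistic corrections ARE significant and the actual wavelength would differ from this non-relativistic estimate.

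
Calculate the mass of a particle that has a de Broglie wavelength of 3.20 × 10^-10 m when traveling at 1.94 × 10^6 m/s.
1.07 × 10^-30 kg

From the de Broglie relation λ = h/(mv), we solve for m:

m = h/(λv)
m = (6.626 × 10^-34 J·s) / (3.20 × 10^-10 m × 1.94 × 10^6 m/s)
m = 1.07 × 10^-30 kg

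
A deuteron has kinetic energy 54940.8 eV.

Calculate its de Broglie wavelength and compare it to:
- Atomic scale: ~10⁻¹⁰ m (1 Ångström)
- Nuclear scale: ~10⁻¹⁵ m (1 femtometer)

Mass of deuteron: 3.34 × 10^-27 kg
λ = 8.64 × 10^-14 m, which is between nuclear and atomic scales.

Using λ = h/√(2mKE):

KE = 54940.8 eV = 8.802 × 10^-15 J

λ = h/√(2mKE)
λ = (6.626 × 10^-34 J·s) / √(2 × 3.34 × 10^-27 kg × 8.802 × 10^-15 J)
λ = 8.64 × 10^-14 m

Comparison:
- Atomic scale (10⁻¹⁰ m): λ is 0.00086× this size
- Nuclear scale (10⁻¹⁵ m): λ is 86× this size

The wavelength is between nuclear and atomic scales.

This wavelength is appropriate for probing atomic structure but too large for nuclear physics experiments.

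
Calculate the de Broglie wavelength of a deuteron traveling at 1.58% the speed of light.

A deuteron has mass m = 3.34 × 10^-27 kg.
4.19 × 10^-14 m

Using the de Broglie relation λ = h/(mv):

v = 1.58% × c = 4.737 × 10^6 m/s

λ = h/(mv)
λ = (6.626 × 10^-34 J·s) / (3.34 × 10^-27 kg × 4.737 × 10^6 m/s)
λ = 4.19 × 10^-14 m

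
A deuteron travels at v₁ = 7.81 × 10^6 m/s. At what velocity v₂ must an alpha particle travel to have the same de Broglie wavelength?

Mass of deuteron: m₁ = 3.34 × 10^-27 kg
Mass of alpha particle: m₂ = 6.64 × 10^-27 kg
v₂ = 3.93 × 10^6 m/s

For equal de Broglie wavelengths: λ₁ = λ₂

h/(m₁v₁) = h/(m₂v₂)
m₁v₁ = m₂v₂
v₂ = v₁ · (m₁/m₂)

v₂ = 7.81 × 10^6 m/s × (3.34 × 10^-27 kg / 6.64 × 10^-27 kg)
v₂ = 3.93 × 10^6 m/s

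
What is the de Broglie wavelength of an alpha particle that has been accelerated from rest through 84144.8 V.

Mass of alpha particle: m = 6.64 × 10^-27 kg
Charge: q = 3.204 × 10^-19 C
3.50 × 10^-14 m

When a particle is accelerated through voltage V, it gains kinetic energy KE = qV.

The de Broglie wavelength is then λ = h/√(2mqV):

λ = h/√(2mqV)
λ = (6.626 × 10^-34 J·s) / √(2 × 6.64 × 10^-27 kg × 3.204 × 10^-19 C × 84144.8 V)
λ = 3.50 × 10^-14 m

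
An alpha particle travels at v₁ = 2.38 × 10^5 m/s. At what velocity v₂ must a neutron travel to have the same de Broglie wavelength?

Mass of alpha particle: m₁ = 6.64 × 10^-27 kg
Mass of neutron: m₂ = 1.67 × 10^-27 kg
v₂ = 9.46 × 10^5 m/s

For equal de Broglie wavelengths: λ₁ = λ₂

h/(m₁v₁) = h/(m₂v₂)
m₁v₁ = m₂v₂
v₂ = v₁ · (m₁/m₂)

v₂ = 2.38 × 10^5 m/s × (6.64 × 10^-27 kg / 1.67 × 10^-27 kg)
v₂ = 9.46 × 10^5 m/s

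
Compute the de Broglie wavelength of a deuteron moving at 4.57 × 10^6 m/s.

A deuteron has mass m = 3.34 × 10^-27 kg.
4.34 × 10^-14 m

Using the de Broglie relation λ = h/(mv):

λ = h/(mv)
λ = (6.626 × 10^-34 J·s) / (3.34 × 10^-27 kg × 4.57 × 10^6 m/s)
λ = 4.34 × 10^-14 m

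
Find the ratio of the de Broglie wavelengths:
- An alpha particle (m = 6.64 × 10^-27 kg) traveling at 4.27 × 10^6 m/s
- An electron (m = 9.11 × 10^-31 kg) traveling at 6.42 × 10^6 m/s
λ₁/λ₂ = 2.06 × 10^-4

Using λ = h/(mv):

λ₁ = h/(m₁v₁) = 2.34 × 10^-14 m
λ₂ = h/(m₂v₂) = 1.13 × 10^-10 m

Ratio λ₁/λ₂ = (m₂v₂)/(m₁v₁)
         = (9.11 × 10^-31 kg × 6.42 × 10^6 m/s) / (6.64 × 10^-27 kg × 4.27 × 10^6 m/s)
         = 2.06 × 10^-4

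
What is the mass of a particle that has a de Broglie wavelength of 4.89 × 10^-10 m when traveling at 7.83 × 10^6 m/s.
1.73 × 10^-31 kg

From the de Broglie relation λ = h/(mv), we solve for m:

m = h/(λv)
m = (6.626 × 10^-34 J·s) / (4.89 × 10^-10 m × 7.83 × 10^6 m/s)
m = 1.73 × 10^-31 kg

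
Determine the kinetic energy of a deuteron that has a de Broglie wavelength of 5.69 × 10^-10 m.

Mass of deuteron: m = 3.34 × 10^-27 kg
2.03 × 10^-22 J (or 1.27 × 10^-3 eV)

From λ = h/√(2mKE), we solve for KE:

λ² = h²/(2mKE)
KE = h²/(2mλ²)
KE = (6.626 × 10^-34 J·s)² / (2 × 3.34 × 10^-27 kg × (5.69 × 10^-10 m)²)
KE = 2.03 × 10^-22 J
KE = 1.27 × 10^-3 eV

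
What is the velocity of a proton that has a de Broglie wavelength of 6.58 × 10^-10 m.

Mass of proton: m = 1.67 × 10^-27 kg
6.03 × 10^2 m/s

From the de Broglie relation λ = h/(mv), we solve for v:

v = h/(mλ)
v = (6.626 × 10^-34 J·s) / (1.67 × 10^-27 kg × 6.58 × 10^-10 m)
v = 6.03 × 10^2 m/s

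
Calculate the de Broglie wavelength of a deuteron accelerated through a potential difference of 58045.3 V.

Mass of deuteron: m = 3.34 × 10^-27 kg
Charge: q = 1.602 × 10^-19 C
8.41 × 10^-14 m

When a particle is accelerated through voltage V, it gains kinetic energy KE = qV.

The de Broglie wavelength is then λ = h/√(2mqV):

λ = h/√(2mqV)
λ = (6.626 × 10^-34 J·s) / √(2 × 3.34 × 10^-27 kg × 1.602 × 10^-19 C × 58045.3 V)
λ = 8.41 × 10^-14 m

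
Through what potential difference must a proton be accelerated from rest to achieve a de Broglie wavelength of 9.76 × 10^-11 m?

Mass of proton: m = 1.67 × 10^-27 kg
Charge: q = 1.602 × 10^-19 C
8.61 × 10^-2 V

From λ = h/√(2mqV), we solve for V:

λ² = h²/(2mqV)
V = h²/(2mqλ²)
V = (6.626 × 10^-34 J·s)² / (2 × 1.67 × 10^-27 kg × 1.602 × 10^-19 C × (9.76 × 10^-11 m)²)
V = 8.61 × 10^-2 V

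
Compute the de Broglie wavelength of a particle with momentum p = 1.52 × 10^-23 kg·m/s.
4.36 × 10^-11 m

Using the de Broglie relation λ = h/p:

λ = h/p
λ = (6.626 × 10^-34 J·s) / (1.52 × 10^-23 kg·m/s)
λ = 4.36 × 10^-11 m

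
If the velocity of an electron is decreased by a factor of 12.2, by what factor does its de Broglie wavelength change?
The wavelength increases by a factor of 12.2.

From λ = h/(mv), the wavelength is inversely proportional to velocity:

λ ∝ 1/v

If v → v/12.2, then λ → 12.2λ

When velocity is decreased by a factor of 12.2, the wavelength increases by a factor of 12.2.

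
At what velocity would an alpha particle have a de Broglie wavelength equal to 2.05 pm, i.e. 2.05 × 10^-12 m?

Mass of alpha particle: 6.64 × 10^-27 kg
4.87 × 10^4 m/s

From λ = h/(mv), solve for v:

v = h/(mλ)
v = (6.626 × 10^-34 J·s) / (6.64 × 10^-27 kg × 2.05 × 10^-12 m)
v = 4.87 × 10^4 m/s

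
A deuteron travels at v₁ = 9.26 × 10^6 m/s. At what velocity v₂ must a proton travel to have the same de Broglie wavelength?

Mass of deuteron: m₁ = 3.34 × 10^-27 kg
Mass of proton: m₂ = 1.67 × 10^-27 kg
v₂ = 1.85 × 10^7 m/s

For equal de Broglie wavelengths: λ₁ = λ₂

h/(m₁v₁) = h/(m₂v₂)
m₁v₁ = m₂v₂
v₂ = v₁ · (m₁/m₂)

v₂ = 9.26 × 10^6 m/s × (3.34 × 10^-27 kg / 1.67 × 10^-27 kg)
v₂ = 1.85 × 10^7 m/s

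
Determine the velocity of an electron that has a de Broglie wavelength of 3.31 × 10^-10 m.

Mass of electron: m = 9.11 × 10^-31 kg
2.20 × 10^6 m/s

From the de Broglie relation λ = h/(mv), we solve for v:

v = h/(mλ)
v = (6.626 × 10^-34 J·s) / (9.11 × 10^-31 kg × 3.31 × 10^-10 m)
v = 2.20 × 10^6 m/s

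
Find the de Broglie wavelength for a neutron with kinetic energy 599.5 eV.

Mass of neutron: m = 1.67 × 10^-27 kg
1.17 × 10^-12 m

Using λ = h/√(2mKE):

First convert KE to Joules: KE = 599.5 eV = 9.605 × 10^-17 J

λ = h/√(2mKE)
λ = (6.626 × 10^-34 J·s) / √(2 × 1.67 × 10^-27 kg × 9.605 × 10^-17 J)
λ = 1.17 × 10^-12 m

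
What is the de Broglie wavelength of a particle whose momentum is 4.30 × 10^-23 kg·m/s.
1.54 × 10^-11 m

Using the de Broglie relation λ = h/p:

λ = h/p
λ = (6.626 × 10^-34 J·s) / (4.30 × 10^-23 kg·m/s)
λ = 1.54 × 10^-11 m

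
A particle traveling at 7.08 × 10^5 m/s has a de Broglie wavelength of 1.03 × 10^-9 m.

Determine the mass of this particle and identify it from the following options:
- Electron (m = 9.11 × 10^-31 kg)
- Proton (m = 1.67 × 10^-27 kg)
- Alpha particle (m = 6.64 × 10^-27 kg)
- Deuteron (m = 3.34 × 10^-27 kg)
The particle is an electron.

From λ = h/(mv), solve for mass:

m = h/(λv)
m = (6.626 × 10^-34 J·s) / (1.03 × 10^-9 m × 7.08 × 10^5 m/s)
m = 9.09 × 10^-31 kg

Comparing with the listed masses, this is closest to an electron.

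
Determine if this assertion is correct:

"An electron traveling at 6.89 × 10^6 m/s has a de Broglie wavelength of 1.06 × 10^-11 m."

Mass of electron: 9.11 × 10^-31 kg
False

The claim is incorrect.

Using λ = h/(mv):
λ = (6.626 × 10^-34 J·s) / (9.11 × 10^-31 kg × 6.89 × 10^6 m/s)
λ = 1.06 × 10^-10 m

The actual wavelength differs from the claimed 1.06 × 10^-11 m.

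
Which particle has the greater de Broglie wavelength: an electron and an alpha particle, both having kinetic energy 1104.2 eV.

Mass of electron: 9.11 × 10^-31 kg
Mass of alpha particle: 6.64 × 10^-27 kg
The electron has the longer wavelength.

Using λ = h/√(2mKE):

For electron: λ₁ = h/√(2m₁KE) = 3.69 × 10^-11 m
For alpha particle: λ₂ = h/√(2m₂KE) = 4.32 × 10^-13 m

Since λ ∝ 1/√m at constant kinetic energy, the lighter particle has the longer wavelength.

The electron has the longer de Broglie wavelength.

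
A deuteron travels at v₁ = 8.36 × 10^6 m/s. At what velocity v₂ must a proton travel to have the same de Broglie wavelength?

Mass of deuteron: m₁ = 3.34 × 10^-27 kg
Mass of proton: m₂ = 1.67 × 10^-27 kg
v₂ = 1.67 × 10^7 m/s

For equal de Broglie wavelengths: λ₁ = λ₂

h/(m₁v₁) = h/(m₂v₂)
m₁v₁ = m₂v₂
v₂ = v₁ · (m₁/m₂)

v₂ = 8.36 × 10^6 m/s × (3.34 × 10^-27 kg / 1.67 × 10^-27 kg)
v₂ = 1.67 × 10^7 m/s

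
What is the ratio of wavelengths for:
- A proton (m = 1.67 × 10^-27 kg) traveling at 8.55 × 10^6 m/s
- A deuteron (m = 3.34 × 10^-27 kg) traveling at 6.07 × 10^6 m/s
λ₁/λ₂ = 1.42

Using λ = h/(mv):

λ₁ = h/(m₁v₁) = 4.64 × 10^-14 m
λ₂ = h/(m₂v₂) = 3.27 × 10^-14 m

Ratio λ₁/λ₂ = (m₂v₂)/(m₁v₁)
         = (3.34 × 10^-27 kg × 6.07 × 10^6 m/s) / (1.67 × 10^-27 kg × 8.55 × 10^6 m/s)
         = 1.42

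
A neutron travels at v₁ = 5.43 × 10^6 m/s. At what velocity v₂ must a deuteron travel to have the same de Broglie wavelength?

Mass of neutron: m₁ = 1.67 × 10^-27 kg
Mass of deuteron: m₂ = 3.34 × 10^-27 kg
v₂ = 2.72 × 10^6 m/s

For equal de Broglie wavelengths: λ₁ = λ₂

h/(m₁v₁) = h/(m₂v₂)
m₁v₁ = m₂v₂
v₂ = v₁ · (m₁/m₂)

v₂ = 5.43 × 10^6 m/s × (1.67 × 10^-27 kg / 3.34 × 10^-27 kg)
v₂ = 2.72 × 10^6 m/s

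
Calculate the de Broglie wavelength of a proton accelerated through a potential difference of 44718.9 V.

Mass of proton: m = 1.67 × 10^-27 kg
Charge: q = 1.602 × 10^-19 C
1.35 × 10^-13 m

When a particle is accelerated through voltage V, it gains kinetic energy KE = qV.

The de Broglie wavelength is then λ = h/√(2mqV):

λ = h/√(2mqV)
λ = (6.626 × 10^-34 J·s) / √(2 × 1.67 × 10^-27 kg × 1.602 × 10^-19 C × 44718.9 V)
λ = 1.35 × 10^-13 m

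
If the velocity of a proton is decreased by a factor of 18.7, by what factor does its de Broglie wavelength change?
The wavelength increases by a factor of 18.7.

From λ = h/(mv), the wavelength is inversely proportional to velocity:

λ ∝ 1/v

If v → v/18.7, then λ → 18.7λ

When velocity is decreased by a factor of 18.7, the wavelength increases by a factor of 18.7.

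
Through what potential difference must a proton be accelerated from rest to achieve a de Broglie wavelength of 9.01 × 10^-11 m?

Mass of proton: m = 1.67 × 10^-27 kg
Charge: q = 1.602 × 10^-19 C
1.01 × 10^-1 V

From λ = h/√(2mqV), we solve for V:

λ² = h²/(2mqV)
V = h²/(2mqλ²)
V = (6.626 × 10^-34 J·s)² / (2 × 1.67 × 10^-27 kg × 1.602 × 10^-19 C × (9.01 × 10^-11 m)²)
V = 1.01 × 10^-1 V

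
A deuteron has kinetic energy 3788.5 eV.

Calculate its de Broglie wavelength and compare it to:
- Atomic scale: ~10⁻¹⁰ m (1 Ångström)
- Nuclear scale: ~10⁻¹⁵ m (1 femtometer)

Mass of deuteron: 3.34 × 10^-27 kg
λ = 3.29 × 10^-13 m, which is between nuclear and atomic scales.

Using λ = h/√(2mKE):

KE = 3788.5 eV = 6.070 × 10^-16 J

λ = h/√(2mKE)
λ = (6.626 × 10^-34 J·s) / √(2 × 3.34 × 10^-27 kg × 6.070 × 10^-16 J)
λ = 3.29 × 10^-13 m

Comparison:
- Atomic scale (10⁻¹⁰ m): λ is 0.0033× this size
- Nuclear scale (10⁻¹⁵ m): λ is 3.3e+02× this size

The wavelength is between nuclear and atomic scales.

This wavelength is appropriate for probing atomic structure but too large for nuclear physics experiments.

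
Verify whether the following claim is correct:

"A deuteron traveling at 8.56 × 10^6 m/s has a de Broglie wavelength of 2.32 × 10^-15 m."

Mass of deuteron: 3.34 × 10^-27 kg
False

The claim is incorrect.

Using λ = h/(mv):
λ = (6.626 × 10^-34 J·s) / (3.34 × 10^-27 kg × 8.56 × 10^6 m/s)
λ = 2.32 × 10^-14 m

The actual wavelength differs from the claimed 2.32 × 10^-15 m.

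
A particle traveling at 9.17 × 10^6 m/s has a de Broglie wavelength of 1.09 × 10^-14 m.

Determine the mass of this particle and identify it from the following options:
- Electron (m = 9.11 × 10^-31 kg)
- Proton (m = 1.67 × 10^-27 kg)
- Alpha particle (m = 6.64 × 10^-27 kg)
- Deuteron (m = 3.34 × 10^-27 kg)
The particle is an alpha particle.

From λ = h/(mv), solve for mass:

m = h/(λv)
m = (6.626 × 10^-34 J·s) / (1.09 × 10^-14 m × 9.17 × 10^6 m/s)
m = 6.63 × 10^-27 kg

Comparing with the listed masses, this is closest to an alpha particle.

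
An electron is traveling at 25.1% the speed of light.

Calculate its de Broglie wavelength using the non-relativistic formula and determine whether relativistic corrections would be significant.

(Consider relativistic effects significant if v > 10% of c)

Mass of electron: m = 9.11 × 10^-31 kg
Yes, relativistic corrections are needed.

Using the non-relativistic de Broglie formula λ = h/(mv):

v = 25.1% × c = 7.525 × 10^7 m/s

λ = h/(mv)
λ = (6.626 × 10^-34 J·s) / (9.11 × 10^-31 kg × 7.525 × 10^7 m/s)
λ = 9.67 × 10^-12 m

Since v = 25.1% of c > 10% of c, relativistic corrections ARE significant and the actual wavelength would differ from this non-relativistic estimate.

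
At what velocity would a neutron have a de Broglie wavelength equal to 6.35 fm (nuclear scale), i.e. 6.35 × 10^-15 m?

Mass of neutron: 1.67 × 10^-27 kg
6.25 × 10^7 m/s

From λ = h/(mv), solve for v:

v = h/(mλ)
v = (6.626 × 10^-34 J·s) / (1.67 × 10^-27 kg × 6.35 × 10^-15 m)
v = 6.25 × 10^7 m/s

Note: This velocity is 20.8% of the speed of light, so relativistic corrections would be needed for a more accurate calculation.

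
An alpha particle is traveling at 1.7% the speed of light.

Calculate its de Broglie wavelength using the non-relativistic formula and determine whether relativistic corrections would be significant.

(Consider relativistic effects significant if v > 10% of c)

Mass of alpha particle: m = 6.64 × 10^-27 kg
No, relativistic corrections are not needed.

Using the non-relativistic de Broglie formula λ = h/(mv):

v = 1.7% × c = 5.096 × 10^6 m/s

λ = h/(mv)
λ = (6.626 × 10^-34 J·s) / (6.64 × 10^-27 kg × 5.096 × 10^6 m/s)
λ = 1.96 × 10^-14 m

Since v = 1.7% of c < 10% of c, relativistic corrections are NOT significant and this non-relativistic result is a good approximation.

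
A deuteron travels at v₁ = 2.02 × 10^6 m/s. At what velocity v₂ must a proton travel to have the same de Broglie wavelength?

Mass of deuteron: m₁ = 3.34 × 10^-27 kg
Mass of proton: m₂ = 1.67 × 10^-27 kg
v₂ = 4.04 × 10^6 m/s

For equal de Broglie wavelengths: λ₁ = λ₂

h/(m₁v₁) = h/(m₂v₂)
m₁v₁ = m₂v₂
v₂ = v₁ · (m₁/m₂)

v₂ = 2.02 × 10^6 m/s × (3.34 × 10^-27 kg / 1.67 × 10^-27 kg)
v₂ = 4.04 × 10^6 m/s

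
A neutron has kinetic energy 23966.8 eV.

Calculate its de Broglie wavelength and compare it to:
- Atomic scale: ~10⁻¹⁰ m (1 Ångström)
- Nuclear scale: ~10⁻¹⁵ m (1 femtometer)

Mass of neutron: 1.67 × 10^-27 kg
λ = 1.85 × 10^-13 m, which is between nuclear and atomic scales.

Using λ = h/√(2mKE):

KE = 23966.8 eV = 3.840 × 10^-15 J

λ = h/√(2mKE)
λ = (6.626 × 10^-34 J·s) / √(2 × 1.67 × 10^-27 kg × 3.840 × 10^-15 J)
λ = 1.85 × 10^-13 m

Comparison:
- Atomic scale (10⁻¹⁰ m): λ is 0.0019× this size
- Nuclear scale (10⁻¹⁵ m): λ is 1.9e+02× this size

The wavelength is between nuclear and atomic scales.

This wavelength is appropriate for probing atomic structure but too large for nuclear physics experiments.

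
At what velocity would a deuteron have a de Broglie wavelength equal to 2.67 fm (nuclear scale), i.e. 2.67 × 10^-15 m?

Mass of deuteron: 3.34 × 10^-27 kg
7.43 × 10^7 m/s

From λ = h/(mv), solve for v:

v = h/(mλ)
v = (6.626 × 10^-34 J·s) / (3.34 × 10^-27 kg × 2.67 × 10^-15 m)
v = 7.43 × 10^7 m/s

Note: This velocity is 24.8% of the speed of light, so relativistic corrections would be needed for a more accurate calculation.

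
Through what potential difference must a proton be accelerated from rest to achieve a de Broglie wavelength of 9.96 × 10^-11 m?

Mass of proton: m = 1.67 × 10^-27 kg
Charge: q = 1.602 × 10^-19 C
8.27 × 10^-2 V

From λ = h/√(2mqV), we solve for V:

λ² = h²/(2mqV)
V = h²/(2mqλ²)
V = (6.626 × 10^-34 J·s)² / (2 × 1.67 × 10^-27 kg × 1.602 × 10^-19 C × (9.96 × 10^-11 m)²)
V = 8.27 × 10^-2 V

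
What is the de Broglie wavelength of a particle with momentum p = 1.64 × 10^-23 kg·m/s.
4.04 × 10^-11 m

Using the de Broglie relation λ = h/p:

λ = h/p
λ = (6.626 × 10^-34 J·s) / (1.64 × 10^-23 kg·m/s)
λ = 4.04 × 10^-11 m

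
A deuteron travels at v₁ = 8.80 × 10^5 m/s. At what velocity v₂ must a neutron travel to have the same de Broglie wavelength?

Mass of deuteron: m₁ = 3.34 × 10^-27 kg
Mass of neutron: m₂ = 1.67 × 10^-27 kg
v₂ = 1.76 × 10^6 m/s

For equal de Broglie wavelengths: λ₁ = λ₂

h/(m₁v₁) = h/(m₂v₂)
m₁v₁ = m₂v₂
v₂ = v₁ · (m₁/m₂)

v₂ = 8.80 × 10^5 m/s × (3.34 × 10^-27 kg / 1.67 × 10^-27 kg)
v₂ = 1.76 × 10^6 m/s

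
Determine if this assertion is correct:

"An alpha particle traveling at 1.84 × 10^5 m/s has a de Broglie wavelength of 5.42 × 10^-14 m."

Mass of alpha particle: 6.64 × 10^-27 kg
False

The claim is incorrect.

Using λ = h/(mv):
λ = (6.626 × 10^-34 J·s) / (6.64 × 10^-27 kg × 1.84 × 10^5 m/s)
λ = 5.42 × 10^-13 m

The actual wavelength differs from the claimed 5.42 × 10^-14 m.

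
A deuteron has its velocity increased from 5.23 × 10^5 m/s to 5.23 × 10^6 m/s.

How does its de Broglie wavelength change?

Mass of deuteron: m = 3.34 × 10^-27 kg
The wavelength decreases by a factor of 10.

Using λ = h/(mv):

Initial wavelength: λ₁ = h/(mv₁) = 3.79 × 10^-13 m
Final wavelength: λ₂ = h/(mv₂) = 3.79 × 10^-14 m

Since λ ∝ 1/v, when velocity increases by a factor of 10, the wavelength decreases by a factor of 10.

λ₂/λ₁ = v₁/v₂ = 1/10

The wavelength decreases by a factor of 10.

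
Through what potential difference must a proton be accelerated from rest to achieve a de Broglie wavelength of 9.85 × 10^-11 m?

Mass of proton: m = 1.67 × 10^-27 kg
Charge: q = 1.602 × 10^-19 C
8.46 × 10^-2 V

From λ = h/√(2mqV), we solve for V:

λ² = h²/(2mqV)
V = h²/(2mqλ²)
V = (6.626 × 10^-34 J·s)² / (2 × 1.67 × 10^-27 kg × 1.602 × 10^-19 C × (9.85 × 10^-11 m)²)
V = 8.46 × 10^-2 V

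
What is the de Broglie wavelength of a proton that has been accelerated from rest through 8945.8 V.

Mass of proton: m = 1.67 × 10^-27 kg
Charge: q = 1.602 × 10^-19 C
3.03 × 10^-13 m

When a particle is accelerated through voltage V, it gains kinetic energy KE = qV.

The de Broglie wavelength is then λ = h/√(2mqV):

λ = h/√(2mqV)
λ = (6.626 × 10^-34 J·s) / √(2 × 1.67 × 10^-27 kg × 1.602 × 10^-19 C × 8945.8 V)
λ = 3.03 × 10^-13 m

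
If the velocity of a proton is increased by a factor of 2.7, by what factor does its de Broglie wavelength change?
The wavelength decreases by a factor of 2.7.

From λ = h/(mv), the wavelength is inversely proportional to velocity:

λ ∝ 1/v

If v → 2.7v, then λ → λ/2.7

When velocity is increased by a factor of 2.7, the wavelength decreases by a factor of 2.7.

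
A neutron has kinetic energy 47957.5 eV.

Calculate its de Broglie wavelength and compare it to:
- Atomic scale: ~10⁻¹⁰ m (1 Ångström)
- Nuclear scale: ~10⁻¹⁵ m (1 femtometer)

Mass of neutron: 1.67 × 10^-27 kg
λ = 1.31 × 10^-13 m, which is between nuclear and atomic scales.

Using λ = h/√(2mKE):

KE = 47957.5 eV = 7.684 × 10^-15 J

λ = h/√(2mKE)
λ = (6.626 × 10^-34 J·s) / √(2 × 1.67 × 10^-27 kg × 7.684 × 10^-15 J)
λ = 1.31 × 10^-13 m

Comparison:
- Atomic scale (10⁻¹⁰ m): λ is 0.0013× this size
- Nuclear scale (10⁻¹⁵ m): λ is 1.3e+02× this size

The wavelength is between nuclear and atomic scales.

This wavelength is appropriate for probing atomic structure but too large for nuclear physics experiments.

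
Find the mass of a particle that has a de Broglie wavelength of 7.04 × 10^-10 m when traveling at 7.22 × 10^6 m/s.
1.30 × 10^-31 kg

From the de Broglie relation λ = h/(mv), we solve for m:

m = h/(λv)
m = (6.626 × 10^-34 J·s) / (7.04 × 10^-10 m × 7.22 × 10^6 m/s)
m = 1.30 × 10^-31 kg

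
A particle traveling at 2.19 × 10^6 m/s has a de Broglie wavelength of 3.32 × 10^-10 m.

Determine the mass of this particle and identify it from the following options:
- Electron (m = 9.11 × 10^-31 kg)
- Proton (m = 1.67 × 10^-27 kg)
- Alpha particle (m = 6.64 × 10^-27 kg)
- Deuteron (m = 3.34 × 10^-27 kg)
The particle is an electron.

From λ = h/(mv), solve for mass:

m = h/(λv)
m = (6.626 × 10^-34 J·s) / (3.32 × 10^-10 m × 2.19 × 10^6 m/s)
m = 9.11 × 10^-31 kg

Comparing with the listed masses, this is closest to an electron.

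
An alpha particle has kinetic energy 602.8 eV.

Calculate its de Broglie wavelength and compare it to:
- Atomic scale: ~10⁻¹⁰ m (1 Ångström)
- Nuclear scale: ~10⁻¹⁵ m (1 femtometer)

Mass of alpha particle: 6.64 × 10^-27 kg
λ = 5.85 × 10^-13 m, which is between nuclear and atomic scales.

Using λ = h/√(2mKE):

KE = 602.8 eV = 9.658 × 10^-17 J

λ = h/√(2mKE)
λ = (6.626 × 10^-34 J·s) / √(2 × 6.64 × 10^-27 kg × 9.658 × 10^-17 J)
λ = 5.85 × 10^-13 m

Comparison:
- Atomic scale (10⁻¹⁰ m): λ is 0.0059× this size
- Nuclear scale (10⁻¹⁵ m): λ is 5.9e+02× this size

The wavelength is between nuclear and atomic scales.

This wavelength is appropriate for probing atomic structure but too large for nuclear physics experiments.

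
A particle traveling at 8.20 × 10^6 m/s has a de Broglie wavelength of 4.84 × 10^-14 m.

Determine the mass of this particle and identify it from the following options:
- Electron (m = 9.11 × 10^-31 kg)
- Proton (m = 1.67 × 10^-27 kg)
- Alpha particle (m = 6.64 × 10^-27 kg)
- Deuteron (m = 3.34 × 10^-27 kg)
The particle is a proton.

From λ = h/(mv), solve for mass:

m = h/(λv)
m = (6.626 × 10^-34 J·s) / (4.84 × 10^-14 m × 8.20 × 10^6 m/s)
m = 1.67 × 10^-27 kg

Comparing with the listed masses, this is closest to a proton.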